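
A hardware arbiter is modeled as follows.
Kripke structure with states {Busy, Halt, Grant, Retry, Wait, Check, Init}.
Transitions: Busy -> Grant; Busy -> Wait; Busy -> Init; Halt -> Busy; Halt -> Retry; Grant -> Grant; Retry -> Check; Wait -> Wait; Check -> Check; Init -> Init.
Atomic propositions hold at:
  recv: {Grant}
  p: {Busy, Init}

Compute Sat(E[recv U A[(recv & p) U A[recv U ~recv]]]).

{Busy, Halt, Retry, Wait, Check, Init}

Sat(recv & p) = ∅
Sat(~recv) = {Busy, Halt, Retry, Wait, Check, Init}
A[recv U ~recv]: least fixpoint, start Z0 = Sat(~recv) = {Busy, Halt, Retry, Wait, Check, Init}, add states in Sat(recv) with every successor in Z. Already a fixed point.
Sat(A[recv U ~recv]) = {Busy, Halt, Retry, Wait, Check, Init}
A[(recv & p) U A[recv U ~recv]]: least fixpoint, start Z0 = Sat(A[recv U ~recv]) = {Busy, Halt, Retry, Wait, Check, Init}, add states in Sat(recv & p) with every successor in Z. Already a fixed point.
Sat(A[(recv & p) U A[recv U ~recv]]) = {Busy, Halt, Retry, Wait, Check, Init}
E[recv U A[(recv & p) U A[recv U ~recv]]]: least fixpoint, start Z0 = Sat(A[(recv & p) U A[recv U ~recv]]) = {Busy, Halt, Retry, Wait, Check, Init}, add states in Sat(recv) with some successor in Z. Already a fixed point.
Sat(E[recv U A[(recv & p) U A[recv U ~recv]]]) = {Busy, Halt, Retry, Wait, Check, Init}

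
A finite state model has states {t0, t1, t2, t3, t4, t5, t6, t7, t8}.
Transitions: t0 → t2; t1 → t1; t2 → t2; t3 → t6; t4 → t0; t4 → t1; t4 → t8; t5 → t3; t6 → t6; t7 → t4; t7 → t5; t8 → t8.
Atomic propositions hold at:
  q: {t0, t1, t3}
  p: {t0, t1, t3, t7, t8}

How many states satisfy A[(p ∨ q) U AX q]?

Sat(p ∨ q) = {t0, t1, t3, t7, t8}
Sat(AX q) = {s : every successor in {t0, t1, t3}} = {t1, t5}
A[(p ∨ q) U AX q]: least fixpoint, start Z0 = Sat(AX q) = {t1, t5}, add states in Sat(p ∨ q) with every successor in Z. Already a fixed point.
Sat(A[(p ∨ q) U AX q]) = {t1, t5}
|Sat(A[(p ∨ q) U AX q])| = |{t1, t5}| = 2.

2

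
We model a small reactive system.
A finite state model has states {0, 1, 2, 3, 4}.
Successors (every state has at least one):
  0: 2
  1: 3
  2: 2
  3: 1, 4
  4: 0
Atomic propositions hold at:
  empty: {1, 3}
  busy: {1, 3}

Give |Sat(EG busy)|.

2

EG busy: greatest fixpoint, start Z0 = {1, 3}, keep only states in Sat with some successor in Z. Already a fixed point.
Sat(EG busy) = {1, 3}
|Sat(EG busy)| = |{1, 3}| = 2.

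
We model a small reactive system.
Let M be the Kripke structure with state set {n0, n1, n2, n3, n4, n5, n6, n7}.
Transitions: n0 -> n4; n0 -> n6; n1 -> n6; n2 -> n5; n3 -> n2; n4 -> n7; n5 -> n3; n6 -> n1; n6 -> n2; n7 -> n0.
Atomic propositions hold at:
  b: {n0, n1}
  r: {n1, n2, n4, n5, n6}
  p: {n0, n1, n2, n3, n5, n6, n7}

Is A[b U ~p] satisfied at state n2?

Sat(~p) = {n4}
A[b U ~p]: least fixpoint, start Z0 = Sat(~p) = {n4}, add states in Sat(b) with every successor in Z. Already a fixed point.
Sat(A[b U ~p]) = {n4}
n2 ∉ Sat(A[b U ~p]) = {n4}, so the formula does not hold at n2.

No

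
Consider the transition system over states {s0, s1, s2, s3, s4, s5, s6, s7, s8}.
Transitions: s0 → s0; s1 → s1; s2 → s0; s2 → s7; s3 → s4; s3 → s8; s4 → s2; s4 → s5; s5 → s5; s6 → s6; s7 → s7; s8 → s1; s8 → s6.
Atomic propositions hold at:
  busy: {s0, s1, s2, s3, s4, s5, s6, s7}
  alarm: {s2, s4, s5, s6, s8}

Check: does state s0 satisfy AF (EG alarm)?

EG alarm: greatest fixpoint, start Z0 = {s2, s4, s5, s6, s8}, keep only states in Sat with some successor in Z. Z1 = {s4, s5, s6, s8}; fixed.
Sat(EG alarm) = {s4, s5, s6, s8}
AF (EG alarm): least fixpoint, start Z0 = {s4, s5, s6, s8}, add states with every successor in Z. Z1 = {s3, s4, s5, s6, s8}; fixed.
Sat(AF (EG alarm)) = {s3, s4, s5, s6, s8}
s0 ∉ Sat(AF (EG alarm)) = {s3, s4, s5, s6, s8}, so the formula does not hold at s0.

No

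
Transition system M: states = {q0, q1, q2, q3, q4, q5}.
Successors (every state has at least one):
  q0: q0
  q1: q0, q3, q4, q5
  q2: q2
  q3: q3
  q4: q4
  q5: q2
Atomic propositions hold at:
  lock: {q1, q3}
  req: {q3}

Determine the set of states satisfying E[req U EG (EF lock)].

{q1, q3}

EF lock: least fixpoint, start Z0 = {q1, q3}, add states with some successor in Z. Already a fixed point.
Sat(EF lock) = {q1, q3}
EG (EF lock): greatest fixpoint, start Z0 = {q1, q3}, keep only states in Sat with some successor in Z. Already a fixed point.
Sat(EG (EF lock)) = {q1, q3}
E[req U EG (EF lock)]: least fixpoint, start Z0 = Sat(EG (EF lock)) = {q1, q3}, add states in Sat(req) with some successor in Z. Already a fixed point.
Sat(E[req U EG (EF lock)]) = {q1, q3}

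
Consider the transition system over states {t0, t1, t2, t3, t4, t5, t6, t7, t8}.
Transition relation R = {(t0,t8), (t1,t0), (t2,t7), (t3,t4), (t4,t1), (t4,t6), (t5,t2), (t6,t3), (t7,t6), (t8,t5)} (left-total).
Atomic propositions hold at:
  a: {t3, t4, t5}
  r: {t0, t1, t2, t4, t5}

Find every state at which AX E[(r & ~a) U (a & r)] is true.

{t3, t8}

Sat(~a) = {t0, t1, t2, t6, t7, t8}
Sat(r & ~a) = {t0, t1, t2}
Sat(a & r) = {t4, t5}
E[(r & ~a) U (a & r)]: least fixpoint, start Z0 = Sat((a & r)) = {t4, t5}, add states in Sat(r & ~a) with some successor in Z. Already a fixed point.
Sat(E[(r & ~a) U (a & r)]) = {t4, t5}
Sat(AX E[(r & ~a) U (a & r)]) = {s : every successor in {t4, t5}} = {t3, t8}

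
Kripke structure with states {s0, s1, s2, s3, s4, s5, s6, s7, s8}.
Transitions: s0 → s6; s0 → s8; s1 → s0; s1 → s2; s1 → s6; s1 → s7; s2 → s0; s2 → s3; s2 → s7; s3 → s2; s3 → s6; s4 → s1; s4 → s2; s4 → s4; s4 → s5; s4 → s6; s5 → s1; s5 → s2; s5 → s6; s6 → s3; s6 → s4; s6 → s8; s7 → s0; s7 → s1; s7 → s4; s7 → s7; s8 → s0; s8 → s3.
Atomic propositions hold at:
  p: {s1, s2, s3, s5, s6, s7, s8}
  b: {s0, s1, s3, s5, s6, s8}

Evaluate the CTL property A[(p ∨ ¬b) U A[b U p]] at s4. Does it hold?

No

Sat(¬b) = {s2, s4, s7}
Sat(p ∨ ¬b) = {s1, s2, s3, s4, s5, s6, s7, s8}
A[b U p]: least fixpoint, start Z0 = Sat(p) = {s1, s2, s3, s5, s6, s7, s8}, add states in Sat(b) with every successor in Z. Z1 = {s0, s1, s2, s3, s5, s6, s7, s8}; fixed.
Sat(A[b U p]) = {s0, s1, s2, s3, s5, s6, s7, s8}
A[(p ∨ ¬b) U A[b U p]]: least fixpoint, start Z0 = Sat(A[b U p]) = {s0, s1, s2, s3, s5, s6, s7, s8}, add states in Sat(p ∨ ¬b) with every successor in Z. Already a fixed point.
Sat(A[(p ∨ ¬b) U A[b U p]]) = {s0, s1, s2, s3, s5, s6, s7, s8}
s4 ∉ Sat(A[(p ∨ ¬b) U A[b U p]]) = {s0, s1, s2, s3, s5, s6, s7, s8}, so the formula does not hold at s4.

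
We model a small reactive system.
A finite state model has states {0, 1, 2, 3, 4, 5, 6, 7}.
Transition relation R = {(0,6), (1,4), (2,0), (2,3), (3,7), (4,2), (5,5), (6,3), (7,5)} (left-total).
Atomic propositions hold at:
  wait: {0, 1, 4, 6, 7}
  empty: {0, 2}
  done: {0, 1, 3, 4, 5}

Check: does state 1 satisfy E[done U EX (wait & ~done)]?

Sat(~done) = {2, 6, 7}
Sat(wait & ~done) = {6, 7}
Sat(EX (wait & ~done)) = {s : some successor in {6, 7}} = {0, 3}
E[done U EX (wait & ~done)]: least fixpoint, start Z0 = Sat(EX (wait & ~done)) = {0, 3}, add states in Sat(done) with some successor in Z. Already a fixed point.
Sat(E[done U EX (wait & ~done)]) = {0, 3}
1 ∉ Sat(E[done U EX (wait & ~done)]) = {0, 3}, so the formula does not hold at 1.

No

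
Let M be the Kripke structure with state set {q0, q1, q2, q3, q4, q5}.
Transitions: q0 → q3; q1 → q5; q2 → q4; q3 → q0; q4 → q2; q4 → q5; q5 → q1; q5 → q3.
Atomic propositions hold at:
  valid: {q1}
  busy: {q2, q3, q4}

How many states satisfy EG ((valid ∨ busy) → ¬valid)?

5

Sat(valid ∨ busy) = {q1, q2, q3, q4}
Sat(¬valid) = {q0, q2, q3, q4, q5}
Sat((valid ∨ busy) → ¬valid) = {q0, q2, q3, q4, q5}
EG ((valid ∨ busy) → ¬valid): greatest fixpoint, start Z0 = {q0, q2, q3, q4, q5}, keep only states in Sat with some successor in Z. Already a fixed point.
Sat(EG ((valid ∨ busy) → ¬valid)) = {q0, q2, q3, q4, q5}
|Sat(EG ((valid ∨ busy) → ¬valid))| = |{q0, q2, q3, q4, q5}| = 5.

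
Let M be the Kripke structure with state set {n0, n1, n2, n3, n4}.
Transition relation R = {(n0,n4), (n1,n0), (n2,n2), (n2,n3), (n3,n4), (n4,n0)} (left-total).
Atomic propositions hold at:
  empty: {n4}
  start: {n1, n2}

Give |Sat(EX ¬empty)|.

Sat(¬empty) = {n0, n1, n2, n3}
Sat(EX ¬empty) = {s : some successor in {n0, n1, n2, n3}} = {n1, n2, n4}
|Sat(EX ¬empty)| = |{n1, n2, n4}| = 3.

3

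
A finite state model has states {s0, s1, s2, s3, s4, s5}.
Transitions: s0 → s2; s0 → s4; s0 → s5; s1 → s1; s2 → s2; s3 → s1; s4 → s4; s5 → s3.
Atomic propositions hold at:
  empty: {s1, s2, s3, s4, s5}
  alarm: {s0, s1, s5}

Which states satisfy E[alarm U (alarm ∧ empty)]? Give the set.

{s0, s1, s5}

Sat(alarm ∧ empty) = {s1, s5}
E[alarm U (alarm ∧ empty)]: least fixpoint, start Z0 = Sat((alarm ∧ empty)) = {s1, s5}, add states in Sat(alarm) with some successor in Z. Z1 = {s0, s1, s5}; fixed.
Sat(E[alarm U (alarm ∧ empty)]) = {s0, s1, s5}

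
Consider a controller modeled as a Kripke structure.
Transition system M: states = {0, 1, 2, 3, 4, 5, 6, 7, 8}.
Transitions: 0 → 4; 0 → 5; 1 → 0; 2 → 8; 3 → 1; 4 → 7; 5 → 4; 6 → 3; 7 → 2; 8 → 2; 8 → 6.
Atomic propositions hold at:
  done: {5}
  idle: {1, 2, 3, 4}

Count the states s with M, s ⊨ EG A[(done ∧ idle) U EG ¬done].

8

Sat(done ∧ idle) = ∅
Sat(¬done) = {0, 1, 2, 3, 4, 6, 7, 8}
EG ¬done: greatest fixpoint, start Z0 = {0, 1, 2, 3, 4, 6, 7, 8}, keep only states in Sat with some successor in Z. Already a fixed point.
Sat(EG ¬done) = {0, 1, 2, 3, 4, 6, 7, 8}
A[(done ∧ idle) U EG ¬done]: least fixpoint, start Z0 = Sat(EG ¬done) = {0, 1, 2, 3, 4, 6, 7, 8}, add states in Sat(done ∧ idle) with every successor in Z. Already a fixed point.
Sat(A[(done ∧ idle) U EG ¬done]) = {0, 1, 2, 3, 4, 6, 7, 8}
EG A[(done ∧ idle) U EG ¬done]: greatest fixpoint, start Z0 = {0, 1, 2, 3, 4, 6, 7, 8}, keep only states in Sat with some successor in Z. Already a fixed point.
Sat(EG A[(done ∧ idle) U EG ¬done]) = {0, 1, 2, 3, 4, 6, 7, 8}
|Sat(EG A[(done ∧ idle) U EG ¬done])| = |{0, 1, 2, 3, 4, 6, 7, 8}| = 8.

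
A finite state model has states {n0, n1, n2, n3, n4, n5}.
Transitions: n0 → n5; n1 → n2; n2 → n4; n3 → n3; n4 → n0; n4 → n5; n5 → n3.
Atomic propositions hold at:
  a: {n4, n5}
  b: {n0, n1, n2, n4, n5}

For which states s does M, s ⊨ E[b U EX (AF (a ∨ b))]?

{n0, n1, n2, n4}

Sat(a ∨ b) = {n0, n1, n2, n4, n5}
AF (a ∨ b): least fixpoint, start Z0 = {n0, n1, n2, n4, n5}, add states with every successor in Z. Already a fixed point.
Sat(AF (a ∨ b)) = {n0, n1, n2, n4, n5}
Sat(EX (AF (a ∨ b))) = {s : some successor in {n0, n1, n2, n4, n5}} = {n0, n1, n2, n4}
E[b U EX (AF (a ∨ b))]: least fixpoint, start Z0 = Sat(EX (AF (a ∨ b))) = {n0, n1, n2, n4}, add states in Sat(b) with some successor in Z. Already a fixed point.
Sat(E[b U EX (AF (a ∨ b))]) = {n0, n1, n2, n4}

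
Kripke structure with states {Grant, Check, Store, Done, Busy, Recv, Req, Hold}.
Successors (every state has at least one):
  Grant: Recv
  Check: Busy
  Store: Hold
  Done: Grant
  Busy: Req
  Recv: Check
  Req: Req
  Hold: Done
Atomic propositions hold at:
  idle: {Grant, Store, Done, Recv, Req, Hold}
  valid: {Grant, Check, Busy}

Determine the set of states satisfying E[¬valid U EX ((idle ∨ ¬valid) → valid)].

{Check, Store, Done, Recv, Hold}

Sat(¬valid) = {Store, Done, Recv, Req, Hold}
Sat(idle ∨ ¬valid) = {Grant, Store, Done, Recv, Req, Hold}
Sat((idle ∨ ¬valid) → valid) = {Grant, Check, Busy}
Sat(EX ((idle ∨ ¬valid) → valid)) = {s : some successor in {Grant, Check, Busy}} = {Check, Done, Recv}
E[¬valid U EX ((idle ∨ ¬valid) → valid)]: least fixpoint, start Z0 = Sat(EX ((idle ∨ ¬valid) → valid)) = {Check, Done, Recv}, add states in Sat(¬valid) with some successor in Z. Z1 = {Check, Done, Recv, Hold}; Z2 = {Check, Store, Done, Recv, Hold}; fixed.
Sat(E[¬valid U EX ((idle ∨ ¬valid) → valid)]) = {Check, Store, Done, Recv, Hold}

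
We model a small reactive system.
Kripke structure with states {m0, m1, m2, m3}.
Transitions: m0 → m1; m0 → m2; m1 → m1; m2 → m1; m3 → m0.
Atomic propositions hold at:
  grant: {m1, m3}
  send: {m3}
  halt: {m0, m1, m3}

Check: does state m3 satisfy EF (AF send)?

Yes

AF send: least fixpoint, start Z0 = {m3}, add states with every successor in Z. Already a fixed point.
Sat(AF send) = {m3}
EF (AF send): least fixpoint, start Z0 = {m3}, add states with some successor in Z. Already a fixed point.
Sat(EF (AF send)) = {m3}
m3 ∈ Sat(EF (AF send)) = {m3}, so the formula holds at m3.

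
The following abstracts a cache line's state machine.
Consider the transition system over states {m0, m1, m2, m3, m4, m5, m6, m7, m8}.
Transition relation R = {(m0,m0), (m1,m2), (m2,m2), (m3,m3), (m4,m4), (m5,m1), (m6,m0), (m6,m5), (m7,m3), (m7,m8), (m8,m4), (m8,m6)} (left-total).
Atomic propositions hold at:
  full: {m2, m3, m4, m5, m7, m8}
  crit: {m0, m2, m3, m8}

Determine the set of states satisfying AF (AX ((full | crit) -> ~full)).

{m0, m5, m6}

Sat(full | crit) = {m0, m2, m3, m4, m5, m7, m8}
Sat(~full) = {m0, m1, m6}
Sat((full | crit) -> ~full) = {m0, m1, m6}
Sat(AX ((full | crit) -> ~full)) = {s : every successor in {m0, m1, m6}} = {m0, m5}
AF (AX ((full | crit) -> ~full)): least fixpoint, start Z0 = {m0, m5}, add states with every successor in Z. Z1 = {m0, m5, m6}; fixed.
Sat(AF (AX ((full | crit) -> ~full))) = {m0, m5, m6}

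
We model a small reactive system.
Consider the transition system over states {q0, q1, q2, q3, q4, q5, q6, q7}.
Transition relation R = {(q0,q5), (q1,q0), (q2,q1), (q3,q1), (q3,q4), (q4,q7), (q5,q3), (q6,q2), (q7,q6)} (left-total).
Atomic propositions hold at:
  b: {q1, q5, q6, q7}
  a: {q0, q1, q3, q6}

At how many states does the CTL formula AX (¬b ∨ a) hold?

6

Sat(¬b) = {q0, q2, q3, q4}
Sat(¬b ∨ a) = {q0, q1, q2, q3, q4, q6}
Sat(AX (¬b ∨ a)) = {s : every successor in {q0, q1, q2, q3, q4, q6}} = {q1, q2, q3, q5, q6, q7}
|Sat(AX (¬b ∨ a))| = |{q1, q2, q3, q5, q6, q7}| = 6.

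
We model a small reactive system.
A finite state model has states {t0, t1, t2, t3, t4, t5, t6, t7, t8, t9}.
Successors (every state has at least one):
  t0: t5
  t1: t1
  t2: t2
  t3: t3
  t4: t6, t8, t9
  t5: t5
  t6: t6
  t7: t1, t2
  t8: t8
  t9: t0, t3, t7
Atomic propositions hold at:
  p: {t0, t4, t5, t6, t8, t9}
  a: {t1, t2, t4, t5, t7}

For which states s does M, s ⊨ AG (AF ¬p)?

Sat(¬p) = {t1, t2, t3, t7}
AF ¬p: least fixpoint, start Z0 = {t1, t2, t3, t7}, add states with every successor in Z. Already a fixed point.
Sat(AF ¬p) = {t1, t2, t3, t7}
AG (AF ¬p): greatest fixpoint, start Z0 = {t1, t2, t3, t7}, keep only states in Sat with every successor in Z. Already a fixed point.
Sat(AG (AF ¬p)) = {t1, t2, t3, t7}

{t1, t2, t3, t7}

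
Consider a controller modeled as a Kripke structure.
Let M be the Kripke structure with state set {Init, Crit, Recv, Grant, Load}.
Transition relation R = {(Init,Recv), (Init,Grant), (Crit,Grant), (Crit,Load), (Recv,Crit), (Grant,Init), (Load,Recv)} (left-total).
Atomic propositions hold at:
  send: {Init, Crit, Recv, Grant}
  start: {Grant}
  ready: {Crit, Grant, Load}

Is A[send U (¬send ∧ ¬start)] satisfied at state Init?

No

Sat(¬send) = {Load}
Sat(¬start) = {Init, Crit, Recv, Load}
Sat(¬send ∧ ¬start) = {Load}
A[send U (¬send ∧ ¬start)]: least fixpoint, start Z0 = Sat((¬send ∧ ¬start)) = {Load}, add states in Sat(send) with every successor in Z. Already a fixed point.
Sat(A[send U (¬send ∧ ¬start)]) = {Load}
Init ∉ Sat(A[send U (¬send ∧ ¬start)]) = {Load}, so the formula does not hold at Init.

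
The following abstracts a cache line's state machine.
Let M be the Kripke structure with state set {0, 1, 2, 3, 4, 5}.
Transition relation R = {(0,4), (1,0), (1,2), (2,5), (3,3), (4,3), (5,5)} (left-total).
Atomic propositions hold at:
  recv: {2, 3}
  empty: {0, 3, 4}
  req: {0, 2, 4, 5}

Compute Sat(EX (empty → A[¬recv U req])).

{0, 1, 2, 5}

Sat(¬recv) = {0, 1, 4, 5}
A[¬recv U req]: least fixpoint, start Z0 = Sat(req) = {0, 2, 4, 5}, add states in Sat(¬recv) with every successor in Z. Z1 = {0, 1, 2, 4, 5}; fixed.
Sat(A[¬recv U req]) = {0, 1, 2, 4, 5}
Sat(empty → A[¬recv U req]) = {0, 1, 2, 4, 5}
Sat(EX (empty → A[¬recv U req])) = {s : some successor in {0, 1, 2, 4, 5}} = {0, 1, 2, 5}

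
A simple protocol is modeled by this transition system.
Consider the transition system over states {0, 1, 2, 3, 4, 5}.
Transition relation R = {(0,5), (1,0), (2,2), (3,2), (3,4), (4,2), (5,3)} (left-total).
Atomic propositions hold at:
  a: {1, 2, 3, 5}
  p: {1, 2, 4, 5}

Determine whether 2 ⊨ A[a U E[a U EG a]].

EG a: greatest fixpoint, start Z0 = {1, 2, 3, 5}, keep only states in Sat with some successor in Z. Z1 = {2, 3, 5}; fixed.
Sat(EG a) = {2, 3, 5}
E[a U EG a]: least fixpoint, start Z0 = Sat(EG a) = {2, 3, 5}, add states in Sat(a) with some successor in Z. Already a fixed point.
Sat(E[a U EG a]) = {2, 3, 5}
A[a U E[a U EG a]]: least fixpoint, start Z0 = Sat(E[a U EG a]) = {2, 3, 5}, add states in Sat(a) with every successor in Z. Already a fixed point.
Sat(A[a U E[a U EG a]]) = {2, 3, 5}
2 ∈ Sat(A[a U E[a U EG a]]) = {2, 3, 5}, so the formula holds at 2.

Yes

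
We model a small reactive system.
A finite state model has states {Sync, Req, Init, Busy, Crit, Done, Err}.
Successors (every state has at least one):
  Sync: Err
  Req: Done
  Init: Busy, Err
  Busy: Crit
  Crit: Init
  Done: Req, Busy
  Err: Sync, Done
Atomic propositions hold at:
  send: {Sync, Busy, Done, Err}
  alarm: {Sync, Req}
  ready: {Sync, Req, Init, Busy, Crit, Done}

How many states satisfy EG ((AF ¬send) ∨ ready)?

5

Sat(¬send) = {Req, Init, Crit}
AF ¬send: least fixpoint, start Z0 = {Req, Init, Crit}, add states with every successor in Z. Z1 = {Req, Init, Busy, Crit}; Z2 = {Req, Init, Busy, Crit, Done}; fixed.
Sat(AF ¬send) = {Req, Init, Busy, Crit, Done}
Sat((AF ¬send) ∨ ready) = {Sync, Req, Init, Busy, Crit, Done}
EG ((AF ¬send) ∨ ready): greatest fixpoint, start Z0 = {Sync, Req, Init, Busy, Crit, Done}, keep only states in Sat with some successor in Z. Z1 = {Req, Init, Busy, Crit, Done}; fixed.
Sat(EG ((AF ¬send) ∨ ready)) = {Req, Init, Busy, Crit, Done}
|Sat(EG ((AF ¬send) ∨ ready))| = |{Req, Init, Busy, Crit, Done}| = 5.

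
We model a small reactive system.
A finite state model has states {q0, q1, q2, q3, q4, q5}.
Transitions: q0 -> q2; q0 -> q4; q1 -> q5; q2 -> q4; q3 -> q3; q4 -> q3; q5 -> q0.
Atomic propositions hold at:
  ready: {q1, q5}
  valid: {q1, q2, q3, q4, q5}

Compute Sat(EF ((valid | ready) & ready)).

{q1, q5}

Sat(valid | ready) = {q1, q2, q3, q4, q5}
Sat((valid | ready) & ready) = {q1, q5}
EF ((valid | ready) & ready): least fixpoint, start Z0 = {q1, q5}, add states with some successor in Z. Already a fixed point.
Sat(EF ((valid | ready) & ready)) = {q1, q5}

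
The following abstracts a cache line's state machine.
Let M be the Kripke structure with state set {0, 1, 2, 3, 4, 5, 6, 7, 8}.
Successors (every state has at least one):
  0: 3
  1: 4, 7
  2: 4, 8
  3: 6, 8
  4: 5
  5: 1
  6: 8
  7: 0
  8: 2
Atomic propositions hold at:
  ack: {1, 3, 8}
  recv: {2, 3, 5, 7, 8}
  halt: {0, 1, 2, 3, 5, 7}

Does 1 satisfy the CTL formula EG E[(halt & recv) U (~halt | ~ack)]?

Sat(halt & recv) = {2, 3, 5, 7}
Sat(~halt) = {4, 6, 8}
Sat(~ack) = {0, 2, 4, 5, 6, 7}
Sat(~halt | ~ack) = {0, 2, 4, 5, 6, 7, 8}
E[(halt & recv) U (~halt | ~ack)]: least fixpoint, start Z0 = Sat((~halt | ~ack)) = {0, 2, 4, 5, 6, 7, 8}, add states in Sat(halt & recv) with some successor in Z. Z1 = {0, 2, 3, 4, 5, 6, 7, 8}; fixed.
Sat(E[(halt & recv) U (~halt | ~ack)]) = {0, 2, 3, 4, 5, 6, 7, 8}
EG E[(halt & recv) U (~halt | ~ack)]: greatest fixpoint, start Z0 = {0, 2, 3, 4, 5, 6, 7, 8}, keep only states in Sat with some successor in Z. Z1 = {0, 2, 3, 4, 6, 7, 8}; Z2 = {0, 2, 3, 6, 7, 8}; fixed.
Sat(EG E[(halt & recv) U (~halt | ~ack)]) = {0, 2, 3, 6, 7, 8}
1 ∉ Sat(EG E[(halt & recv) U (~halt | ~ack)]) = {0, 2, 3, 6, 7, 8}, so the formula does not hold at 1.

No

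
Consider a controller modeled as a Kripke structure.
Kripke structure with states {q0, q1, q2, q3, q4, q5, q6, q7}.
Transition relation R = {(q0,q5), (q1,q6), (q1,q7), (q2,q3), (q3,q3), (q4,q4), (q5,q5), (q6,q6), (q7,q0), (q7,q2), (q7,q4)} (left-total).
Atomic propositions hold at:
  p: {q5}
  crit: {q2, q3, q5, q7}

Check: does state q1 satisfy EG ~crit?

Yes

Sat(~crit) = {q0, q1, q4, q6}
EG ~crit: greatest fixpoint, start Z0 = {q0, q1, q4, q6}, keep only states in Sat with some successor in Z. Z1 = {q1, q4, q6}; fixed.
Sat(EG ~crit) = {q1, q4, q6}
q1 ∈ Sat(EG ~crit) = {q1, q4, q6}, so the formula holds at q1.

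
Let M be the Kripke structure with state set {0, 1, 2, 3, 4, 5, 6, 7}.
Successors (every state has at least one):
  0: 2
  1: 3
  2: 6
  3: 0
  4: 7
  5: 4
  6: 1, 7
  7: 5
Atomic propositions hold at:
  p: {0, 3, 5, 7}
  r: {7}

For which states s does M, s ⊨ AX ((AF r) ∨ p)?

{1, 3, 4, 5, 7}

AF r: least fixpoint, start Z0 = {7}, add states with every successor in Z. Z1 = {4, 7}; Z2 = {4, 5, 7}; fixed.
Sat(AF r) = {4, 5, 7}
Sat((AF r) ∨ p) = {0, 3, 4, 5, 7}
Sat(AX ((AF r) ∨ p)) = {s : every successor in {0, 3, 4, 5, 7}} = {1, 3, 4, 5, 7}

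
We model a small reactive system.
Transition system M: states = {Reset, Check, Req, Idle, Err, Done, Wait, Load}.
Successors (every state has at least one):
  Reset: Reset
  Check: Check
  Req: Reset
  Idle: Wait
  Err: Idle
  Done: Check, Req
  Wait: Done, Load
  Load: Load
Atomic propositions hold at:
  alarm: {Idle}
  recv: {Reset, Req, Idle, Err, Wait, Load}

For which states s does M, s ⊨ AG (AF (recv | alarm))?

{Reset, Req, Load}

Sat(recv | alarm) = {Reset, Req, Idle, Err, Wait, Load}
AF (recv | alarm): least fixpoint, start Z0 = {Reset, Req, Idle, Err, Wait, Load}, add states with every successor in Z. Already a fixed point.
Sat(AF (recv | alarm)) = {Reset, Req, Idle, Err, Wait, Load}
AG (AF (recv | alarm)): greatest fixpoint, start Z0 = {Reset, Req, Idle, Err, Wait, Load}, keep only states in Sat with every successor in Z. Z1 = {Reset, Req, Idle, Err, Load}; Z2 = {Reset, Req, Err, Load}; Z3 = {Reset, Req, Load}; fixed.
Sat(AG (AF (recv | alarm))) = {Reset, Req, Load}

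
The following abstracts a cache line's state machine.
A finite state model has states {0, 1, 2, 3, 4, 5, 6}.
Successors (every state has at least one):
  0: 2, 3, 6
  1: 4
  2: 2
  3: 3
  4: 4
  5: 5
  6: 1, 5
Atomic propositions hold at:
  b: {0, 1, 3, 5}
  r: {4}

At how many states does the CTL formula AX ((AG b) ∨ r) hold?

4

AG b: greatest fixpoint, start Z0 = {0, 1, 3, 5}, keep only states in Sat with every successor in Z. Z1 = {3, 5}; fixed.
Sat(AG b) = {3, 5}
Sat((AG b) ∨ r) = {3, 4, 5}
Sat(AX ((AG b) ∨ r)) = {s : every successor in {3, 4, 5}} = {1, 3, 4, 5}
|Sat(AX ((AG b) ∨ r))| = |{1, 3, 4, 5}| = 4.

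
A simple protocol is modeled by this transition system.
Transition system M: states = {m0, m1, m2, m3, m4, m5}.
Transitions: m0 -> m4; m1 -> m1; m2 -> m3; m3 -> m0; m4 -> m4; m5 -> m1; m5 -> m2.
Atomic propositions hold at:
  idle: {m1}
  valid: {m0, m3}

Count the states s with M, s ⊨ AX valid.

2

Sat(AX valid) = {s : every successor in {m0, m3}} = {m2, m3}
|Sat(AX valid)| = |{m2, m3}| = 2.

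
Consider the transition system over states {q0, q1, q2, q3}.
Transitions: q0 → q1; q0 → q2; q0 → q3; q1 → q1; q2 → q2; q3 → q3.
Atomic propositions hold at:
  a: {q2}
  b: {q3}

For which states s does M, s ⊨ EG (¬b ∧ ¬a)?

{q0, q1}

Sat(¬b) = {q0, q1, q2}
Sat(¬a) = {q0, q1, q3}
Sat(¬b ∧ ¬a) = {q0, q1}
EG (¬b ∧ ¬a): greatest fixpoint, start Z0 = {q0, q1}, keep only states in Sat with some successor in Z. Already a fixed point.
Sat(EG (¬b ∧ ¬a)) = {q0, q1}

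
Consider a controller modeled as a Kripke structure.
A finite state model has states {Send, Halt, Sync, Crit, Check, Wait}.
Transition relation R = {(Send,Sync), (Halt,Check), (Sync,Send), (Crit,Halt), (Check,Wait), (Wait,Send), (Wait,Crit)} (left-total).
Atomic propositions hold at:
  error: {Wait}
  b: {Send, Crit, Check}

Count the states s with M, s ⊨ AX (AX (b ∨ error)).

4

Sat(b ∨ error) = {Send, Crit, Check, Wait}
Sat(AX (b ∨ error)) = {s : every successor in {Send, Crit, Check, Wait}} = {Halt, Sync, Check, Wait}
Sat(AX (AX (b ∨ error))) = {s : every successor in {Halt, Sync, Check, Wait}} = {Send, Halt, Crit, Check}
|Sat(AX (AX (b ∨ error)))| = |{Send, Halt, Crit, Check}| = 4.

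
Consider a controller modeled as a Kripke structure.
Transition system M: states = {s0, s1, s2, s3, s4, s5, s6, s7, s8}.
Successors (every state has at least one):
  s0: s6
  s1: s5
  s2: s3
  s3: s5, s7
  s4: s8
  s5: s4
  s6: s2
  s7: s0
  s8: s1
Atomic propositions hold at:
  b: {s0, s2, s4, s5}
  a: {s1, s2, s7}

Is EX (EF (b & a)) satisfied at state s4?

Sat(b & a) = {s2}
EF (b & a): least fixpoint, start Z0 = {s2}, add states with some successor in Z. Z1 = {s2, s6}; Z2 = {s0, s2, s6}; Z3 = {s0, s2, s6, s7}; Z4 = {s0, s2, s3, s6, s7}; fixed.
Sat(EF (b & a)) = {s0, s2, s3, s6, s7}
Sat(EX (EF (b & a))) = {s : some successor in {s0, s2, s3, s6, s7}} = {s0, s2, s3, s6, s7}
s4 ∉ Sat(EX (EF (b & a))) = {s0, s2, s3, s6, s7}, so the formula does not hold at s4.

No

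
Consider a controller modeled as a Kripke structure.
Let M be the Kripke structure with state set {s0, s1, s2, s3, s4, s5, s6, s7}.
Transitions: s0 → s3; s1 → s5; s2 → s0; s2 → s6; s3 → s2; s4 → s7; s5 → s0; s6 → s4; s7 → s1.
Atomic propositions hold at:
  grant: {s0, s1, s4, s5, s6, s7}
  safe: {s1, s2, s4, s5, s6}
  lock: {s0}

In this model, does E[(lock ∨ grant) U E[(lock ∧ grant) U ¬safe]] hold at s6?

Yes

Sat(lock ∨ grant) = {s0, s1, s4, s5, s6, s7}
Sat(lock ∧ grant) = {s0}
Sat(¬safe) = {s0, s3, s7}
E[(lock ∧ grant) U ¬safe]: least fixpoint, start Z0 = Sat(¬safe) = {s0, s3, s7}, add states in Sat(lock ∧ grant) with some successor in Z. Already a fixed point.
Sat(E[(lock ∧ grant) U ¬safe]) = {s0, s3, s7}
E[(lock ∨ grant) U E[(lock ∧ grant) U ¬safe]]: least fixpoint, start Z0 = Sat(E[(lock ∧ grant) U ¬safe]) = {s0, s3, s7}, add states in Sat(lock ∨ grant) with some successor in Z. Z1 = {s0, s3, s4, s5, s7}; Z2 = {s0, s1, s3, s4, s5, s6, s7}; fixed.
Sat(E[(lock ∨ grant) U E[(lock ∧ grant) U ¬safe]]) = {s0, s1, s3, s4, s5, s6, s7}
s6 ∈ Sat(E[(lock ∨ grant) U E[(lock ∧ grant) U ¬safe]]) = {s0, s1, s3, s4, s5, s6, s7}, so the formula holds at s6.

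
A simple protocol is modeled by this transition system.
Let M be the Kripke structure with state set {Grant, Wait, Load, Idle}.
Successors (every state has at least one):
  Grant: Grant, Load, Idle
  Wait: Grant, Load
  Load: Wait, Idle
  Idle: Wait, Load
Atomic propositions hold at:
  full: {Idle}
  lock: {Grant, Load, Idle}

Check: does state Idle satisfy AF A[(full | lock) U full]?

Sat(full | lock) = {Grant, Load, Idle}
A[(full | lock) U full]: least fixpoint, start Z0 = Sat(full) = {Idle}, add states in Sat(full | lock) with every successor in Z. Already a fixed point.
Sat(A[(full | lock) U full]) = {Idle}
AF A[(full | lock) U full]: least fixpoint, start Z0 = {Idle}, add states with every successor in Z. Already a fixed point.
Sat(AF A[(full | lock) U full]) = {Idle}
Idle ∈ Sat(AF A[(full | lock) U full]) = {Idle}, so the formula holds at Idle.

Yes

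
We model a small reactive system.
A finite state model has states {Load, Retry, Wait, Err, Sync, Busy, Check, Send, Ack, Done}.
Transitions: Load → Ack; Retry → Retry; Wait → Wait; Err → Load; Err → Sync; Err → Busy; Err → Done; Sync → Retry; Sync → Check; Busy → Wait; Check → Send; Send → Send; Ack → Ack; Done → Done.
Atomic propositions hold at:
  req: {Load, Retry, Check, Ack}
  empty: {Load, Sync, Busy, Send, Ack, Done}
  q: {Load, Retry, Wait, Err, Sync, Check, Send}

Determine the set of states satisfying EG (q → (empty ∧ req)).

Sat(empty ∧ req) = {Load, Ack}
Sat(q → (empty ∧ req)) = {Load, Busy, Ack, Done}
EG (q → (empty ∧ req)): greatest fixpoint, start Z0 = {Load, Busy, Ack, Done}, keep only states in Sat with some successor in Z. Z1 = {Load, Ack, Done}; fixed.
Sat(EG (q → (empty ∧ req))) = {Load, Ack, Done}

{Load, Ack, Done}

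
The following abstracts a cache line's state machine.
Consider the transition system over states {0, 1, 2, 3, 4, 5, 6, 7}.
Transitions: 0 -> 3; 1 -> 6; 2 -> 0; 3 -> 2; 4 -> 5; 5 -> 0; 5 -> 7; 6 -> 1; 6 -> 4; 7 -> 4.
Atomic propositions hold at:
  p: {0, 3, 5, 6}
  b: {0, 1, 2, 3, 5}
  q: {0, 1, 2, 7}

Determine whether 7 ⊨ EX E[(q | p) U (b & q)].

No

Sat(q | p) = {0, 1, 2, 3, 5, 6, 7}
Sat(b & q) = {0, 1, 2}
E[(q | p) U (b & q)]: least fixpoint, start Z0 = Sat((b & q)) = {0, 1, 2}, add states in Sat(q | p) with some successor in Z. Z1 = {0, 1, 2, 3, 5, 6}; fixed.
Sat(E[(q | p) U (b & q)]) = {0, 1, 2, 3, 5, 6}
Sat(EX E[(q | p) U (b & q)]) = {s : some successor in {0, 1, 2, 3, 5, 6}} = {0, 1, 2, 3, 4, 5, 6}
7 ∉ Sat(EX E[(q | p) U (b & q)]) = {0, 1, 2, 3, 4, 5, 6}, so the formula does not hold at 7.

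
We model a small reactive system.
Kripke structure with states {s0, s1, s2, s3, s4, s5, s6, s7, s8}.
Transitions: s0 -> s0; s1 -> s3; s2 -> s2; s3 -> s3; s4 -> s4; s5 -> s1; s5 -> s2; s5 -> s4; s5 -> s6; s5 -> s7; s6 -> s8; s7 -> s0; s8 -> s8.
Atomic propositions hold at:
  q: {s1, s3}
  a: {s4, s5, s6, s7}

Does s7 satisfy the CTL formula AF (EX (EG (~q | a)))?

Yes

Sat(~q) = {s0, s2, s4, s5, s6, s7, s8}
Sat(~q | a) = {s0, s2, s4, s5, s6, s7, s8}
EG (~q | a): greatest fixpoint, start Z0 = {s0, s2, s4, s5, s6, s7, s8}, keep only states in Sat with some successor in Z. Already a fixed point.
Sat(EG (~q | a)) = {s0, s2, s4, s5, s6, s7, s8}
Sat(EX (EG (~q | a))) = {s : some successor in {s0, s2, s4, s5, s6, s7, s8}} = {s0, s2, s4, s5, s6, s7, s8}
AF (EX (EG (~q | a))): least fixpoint, start Z0 = {s0, s2, s4, s5, s6, s7, s8}, add states with every successor in Z. Already a fixed point.
Sat(AF (EX (EG (~q | a)))) = {s0, s2, s4, s5, s6, s7, s8}
s7 ∈ Sat(AF (EX (EG (~q | a)))) = {s0, s2, s4, s5, s6, s7, s8}, so the formula holds at s7.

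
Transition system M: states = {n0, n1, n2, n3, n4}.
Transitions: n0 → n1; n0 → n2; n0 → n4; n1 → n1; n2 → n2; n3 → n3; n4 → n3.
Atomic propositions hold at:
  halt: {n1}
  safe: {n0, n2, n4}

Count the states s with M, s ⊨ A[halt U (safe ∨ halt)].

Sat(safe ∨ halt) = {n0, n1, n2, n4}
A[halt U (safe ∨ halt)]: least fixpoint, start Z0 = Sat((safe ∨ halt)) = {n0, n1, n2, n4}, add states in Sat(halt) with every successor in Z. Already a fixed point.
Sat(A[halt U (safe ∨ halt)]) = {n0, n1, n2, n4}
|Sat(A[halt U (safe ∨ halt)])| = |{n0, n1, n2, n4}| = 4.

4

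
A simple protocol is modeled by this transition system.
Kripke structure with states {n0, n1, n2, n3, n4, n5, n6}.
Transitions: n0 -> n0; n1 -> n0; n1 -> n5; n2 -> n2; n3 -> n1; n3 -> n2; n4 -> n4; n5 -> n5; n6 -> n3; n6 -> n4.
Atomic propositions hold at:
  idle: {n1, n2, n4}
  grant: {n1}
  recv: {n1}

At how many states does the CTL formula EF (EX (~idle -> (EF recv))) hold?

4

Sat(~idle) = {n0, n3, n5, n6}
EF recv: least fixpoint, start Z0 = {n1}, add states with some successor in Z. Z1 = {n1, n3}; Z2 = {n1, n3, n6}; fixed.
Sat(EF recv) = {n1, n3, n6}
Sat(~idle -> (EF recv)) = {n1, n2, n3, n4, n6}
Sat(EX (~idle -> (EF recv))) = {s : some successor in {n1, n2, n3, n4, n6}} = {n2, n3, n4, n6}
EF (EX (~idle -> (EF recv))): least fixpoint, start Z0 = {n2, n3, n4, n6}, add states with some successor in Z. Already a fixed point.
Sat(EF (EX (~idle -> (EF recv)))) = {n2, n3, n4, n6}
|Sat(EF (EX (~idle -> (EF recv))))| = |{n2, n3, n4, n6}| = 4.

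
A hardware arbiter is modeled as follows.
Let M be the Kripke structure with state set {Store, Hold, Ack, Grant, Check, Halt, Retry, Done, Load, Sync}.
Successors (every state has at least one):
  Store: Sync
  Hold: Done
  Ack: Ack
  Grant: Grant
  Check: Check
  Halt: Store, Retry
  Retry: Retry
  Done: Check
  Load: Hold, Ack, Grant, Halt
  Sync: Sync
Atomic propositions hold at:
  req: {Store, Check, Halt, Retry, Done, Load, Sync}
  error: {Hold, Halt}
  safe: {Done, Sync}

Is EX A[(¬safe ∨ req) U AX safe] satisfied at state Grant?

No

Sat(¬safe) = {Store, Hold, Ack, Grant, Check, Halt, Retry, Load}
Sat(¬safe ∨ req) = {Store, Hold, Ack, Grant, Check, Halt, Retry, Done, Load, Sync}
Sat(AX safe) = {s : every successor in {Done, Sync}} = {Store, Hold, Sync}
A[(¬safe ∨ req) U AX safe]: least fixpoint, start Z0 = Sat(AX safe) = {Store, Hold, Sync}, add states in Sat(¬safe ∨ req) with every successor in Z. Already a fixed point.
Sat(A[(¬safe ∨ req) U AX safe]) = {Store, Hold, Sync}
Sat(EX A[(¬safe ∨ req) U AX safe]) = {s : some successor in {Store, Hold, Sync}} = {Store, Halt, Load, Sync}
Grant ∉ Sat(EX A[(¬safe ∨ req) U AX safe]) = {Store, Halt, Load, Sync}, so the formula does not hold at Grant.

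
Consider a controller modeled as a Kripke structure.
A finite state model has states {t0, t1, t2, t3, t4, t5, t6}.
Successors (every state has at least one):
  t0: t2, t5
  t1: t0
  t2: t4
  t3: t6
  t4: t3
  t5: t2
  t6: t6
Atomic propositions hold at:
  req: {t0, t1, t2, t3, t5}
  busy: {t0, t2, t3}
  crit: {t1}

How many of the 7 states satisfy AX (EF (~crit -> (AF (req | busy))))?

Sat(~crit) = {t0, t2, t3, t4, t5, t6}
Sat(req | busy) = {t0, t1, t2, t3, t5}
AF (req | busy): least fixpoint, start Z0 = {t0, t1, t2, t3, t5}, add states with every successor in Z. Z1 = {t0, t1, t2, t3, t4, t5}; fixed.
Sat(AF (req | busy)) = {t0, t1, t2, t3, t4, t5}
Sat(~crit -> (AF (req | busy))) = {t0, t1, t2, t3, t4, t5}
EF (~crit -> (AF (req | busy))): least fixpoint, start Z0 = {t0, t1, t2, t3, t4, t5}, add states with some successor in Z. Already a fixed point.
Sat(EF (~crit -> (AF (req | busy)))) = {t0, t1, t2, t3, t4, t5}
Sat(AX (EF (~crit -> (AF (req | busy))))) = {s : every successor in {t0, t1, t2, t3, t4, t5}} = {t0, t1, t2, t4, t5}
|Sat(AX (EF (~crit -> (AF (req | busy)))))| = |{t0, t1, t2, t4, t5}| = 5.

5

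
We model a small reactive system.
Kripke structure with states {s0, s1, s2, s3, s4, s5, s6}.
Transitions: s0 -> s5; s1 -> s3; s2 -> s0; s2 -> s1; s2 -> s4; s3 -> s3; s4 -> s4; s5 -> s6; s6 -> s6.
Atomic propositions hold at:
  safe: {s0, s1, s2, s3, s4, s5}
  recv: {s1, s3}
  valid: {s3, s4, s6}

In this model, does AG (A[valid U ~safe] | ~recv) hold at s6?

Sat(~safe) = {s6}
A[valid U ~safe]: least fixpoint, start Z0 = Sat(~safe) = {s6}, add states in Sat(valid) with every successor in Z. Already a fixed point.
Sat(A[valid U ~safe]) = {s6}
Sat(~recv) = {s0, s2, s4, s5, s6}
Sat(A[valid U ~safe] | ~recv) = {s0, s2, s4, s5, s6}
AG (A[valid U ~safe] | ~recv): greatest fixpoint, start Z0 = {s0, s2, s4, s5, s6}, keep only states in Sat with every successor in Z. Z1 = {s0, s4, s5, s6}; fixed.
Sat(AG (A[valid U ~safe] | ~recv)) = {s0, s4, s5, s6}
s6 ∈ Sat(AG (A[valid U ~safe] | ~recv)) = {s0, s4, s5, s6}, so the formula holds at s6.

Yes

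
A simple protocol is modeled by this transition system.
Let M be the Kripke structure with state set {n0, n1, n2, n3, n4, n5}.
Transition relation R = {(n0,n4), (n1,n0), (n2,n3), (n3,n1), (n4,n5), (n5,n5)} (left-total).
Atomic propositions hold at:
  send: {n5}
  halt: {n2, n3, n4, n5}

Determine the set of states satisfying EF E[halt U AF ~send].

Sat(~send) = {n0, n1, n2, n3, n4}
AF ~send: least fixpoint, start Z0 = {n0, n1, n2, n3, n4}, add states with every successor in Z. Already a fixed point.
Sat(AF ~send) = {n0, n1, n2, n3, n4}
E[halt U AF ~send]: least fixpoint, start Z0 = Sat(AF ~send) = {n0, n1, n2, n3, n4}, add states in Sat(halt) with some successor in Z. Already a fixed point.
Sat(E[halt U AF ~send]) = {n0, n1, n2, n3, n4}
EF E[halt U AF ~send]: least fixpoint, start Z0 = {n0, n1, n2, n3, n4}, add states with some successor in Z. Already a fixed point.
Sat(EF E[halt U AF ~send]) = {n0, n1, n2, n3, n4}

{n0, n1, n2, n3, n4}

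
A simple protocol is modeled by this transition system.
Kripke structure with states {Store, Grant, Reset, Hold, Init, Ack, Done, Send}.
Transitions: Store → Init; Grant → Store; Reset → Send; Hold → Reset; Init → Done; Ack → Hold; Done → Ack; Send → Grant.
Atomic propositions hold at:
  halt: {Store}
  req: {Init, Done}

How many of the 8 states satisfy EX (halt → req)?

Sat(halt → req) = {Grant, Reset, Hold, Init, Ack, Done, Send}
Sat(EX (halt → req)) = {s : some successor in {Grant, Reset, Hold, Init, Ack, Done, Send}} = {Store, Reset, Hold, Init, Ack, Done, Send}
|Sat(EX (halt → req))| = |{Store, Reset, Hold, Init, Ack, Done, Send}| = 7.

7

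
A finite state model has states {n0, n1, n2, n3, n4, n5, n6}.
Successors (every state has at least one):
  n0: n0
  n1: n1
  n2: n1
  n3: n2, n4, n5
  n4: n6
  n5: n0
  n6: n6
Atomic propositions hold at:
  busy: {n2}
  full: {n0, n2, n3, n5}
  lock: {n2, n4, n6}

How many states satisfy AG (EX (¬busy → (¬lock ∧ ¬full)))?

Sat(¬busy) = {n0, n1, n3, n4, n5, n6}
Sat(¬lock) = {n0, n1, n3, n5}
Sat(¬full) = {n1, n4, n6}
Sat(¬lock ∧ ¬full) = {n1}
Sat(¬busy → (¬lock ∧ ¬full)) = {n1, n2}
Sat(EX (¬busy → (¬lock ∧ ¬full))) = {s : some successor in {n1, n2}} = {n1, n2, n3}
AG (EX (¬busy → (¬lock ∧ ¬full))): greatest fixpoint, start Z0 = {n1, n2, n3}, keep only states in Sat with every successor in Z. Z1 = {n1, n2}; fixed.
Sat(AG (EX (¬busy → (¬lock ∧ ¬full)))) = {n1, n2}
|Sat(AG (EX (¬busy → (¬lock ∧ ¬full))))| = |{n1, n2}| = 2.

2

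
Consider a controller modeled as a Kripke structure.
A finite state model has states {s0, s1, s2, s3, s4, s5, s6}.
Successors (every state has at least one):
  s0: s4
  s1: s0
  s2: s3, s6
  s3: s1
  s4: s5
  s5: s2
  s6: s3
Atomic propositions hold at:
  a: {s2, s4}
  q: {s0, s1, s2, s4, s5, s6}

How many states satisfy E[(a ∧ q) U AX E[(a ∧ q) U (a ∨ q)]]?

6

Sat(a ∧ q) = {s2, s4}
Sat(a ∨ q) = {s0, s1, s2, s4, s5, s6}
E[(a ∧ q) U (a ∨ q)]: least fixpoint, start Z0 = Sat((a ∨ q)) = {s0, s1, s2, s4, s5, s6}, add states in Sat(a ∧ q) with some successor in Z. Already a fixed point.
Sat(E[(a ∧ q) U (a ∨ q)]) = {s0, s1, s2, s4, s5, s6}
Sat(AX E[(a ∧ q) U (a ∨ q)]) = {s : every successor in {s0, s1, s2, s4, s5, s6}} = {s0, s1, s3, s4, s5}
E[(a ∧ q) U AX E[(a ∧ q) U (a ∨ q)]]: least fixpoint, start Z0 = Sat(AX E[(a ∧ q) U (a ∨ q)]) = {s0, s1, s3, s4, s5}, add states in Sat(a ∧ q) with some successor in Z. Z1 = {s0, s1, s2, s3, s4, s5}; fixed.
Sat(E[(a ∧ q) U AX E[(a ∧ q) U (a ∨ q)]]) = {s0, s1, s2, s3, s4, s5}
|Sat(E[(a ∧ q) U AX E[(a ∧ q) U (a ∨ q)]])| = |{s0, s1, s2, s3, s4, s5}| = 6.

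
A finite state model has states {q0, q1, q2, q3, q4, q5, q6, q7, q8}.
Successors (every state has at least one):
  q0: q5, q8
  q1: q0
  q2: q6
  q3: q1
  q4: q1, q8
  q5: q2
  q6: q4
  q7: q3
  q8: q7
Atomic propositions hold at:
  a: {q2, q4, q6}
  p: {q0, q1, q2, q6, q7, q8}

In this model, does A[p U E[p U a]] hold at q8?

E[p U a]: least fixpoint, start Z0 = Sat(a) = {q2, q4, q6}, add states in Sat(p) with some successor in Z. Already a fixed point.
Sat(E[p U a]) = {q2, q4, q6}
A[p U E[p U a]]: least fixpoint, start Z0 = Sat(E[p U a]) = {q2, q4, q6}, add states in Sat(p) with every successor in Z. Already a fixed point.
Sat(A[p U E[p U a]]) = {q2, q4, q6}
q8 ∉ Sat(A[p U E[p U a]]) = {q2, q4, q6}, so the formula does not hold at q8.

No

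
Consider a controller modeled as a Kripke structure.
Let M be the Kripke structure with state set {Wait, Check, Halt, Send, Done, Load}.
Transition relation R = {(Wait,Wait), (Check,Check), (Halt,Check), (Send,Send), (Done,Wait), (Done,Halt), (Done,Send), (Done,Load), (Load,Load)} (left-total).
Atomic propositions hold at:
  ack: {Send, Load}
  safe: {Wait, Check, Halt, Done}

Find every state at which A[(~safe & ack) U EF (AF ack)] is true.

{Send, Done, Load}

Sat(~safe) = {Send, Load}
Sat(~safe & ack) = {Send, Load}
AF ack: least fixpoint, start Z0 = {Send, Load}, add states with every successor in Z. Already a fixed point.
Sat(AF ack) = {Send, Load}
EF (AF ack): least fixpoint, start Z0 = {Send, Load}, add states with some successor in Z. Z1 = {Send, Done, Load}; fixed.
Sat(EF (AF ack)) = {Send, Done, Load}
A[(~safe & ack) U EF (AF ack)]: least fixpoint, start Z0 = Sat(EF (AF ack)) = {Send, Done, Load}, add states in Sat(~safe & ack) with every successor in Z. Already a fixed point.
Sat(A[(~safe & ack) U EF (AF ack)]) = {Send, Done, Load}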